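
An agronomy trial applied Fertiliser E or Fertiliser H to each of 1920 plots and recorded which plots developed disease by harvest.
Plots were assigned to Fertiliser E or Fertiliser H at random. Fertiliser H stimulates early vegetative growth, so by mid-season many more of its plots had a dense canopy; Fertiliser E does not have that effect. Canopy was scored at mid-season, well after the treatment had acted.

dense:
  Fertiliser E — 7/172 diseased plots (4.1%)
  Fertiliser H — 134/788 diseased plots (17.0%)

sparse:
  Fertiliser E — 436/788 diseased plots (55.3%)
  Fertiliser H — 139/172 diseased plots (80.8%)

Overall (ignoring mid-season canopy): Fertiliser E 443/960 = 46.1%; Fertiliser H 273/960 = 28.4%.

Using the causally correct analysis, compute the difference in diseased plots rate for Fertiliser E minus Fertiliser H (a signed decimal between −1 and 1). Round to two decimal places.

+0.18

Fertiliser E is lower inside every mid-season canopy stratum but Fertiliser H is lower in aggregate. Whether to stratify depends on how mid-season canopy relates to the fertiliser.
Stratifying would compare fertilisers among plots the fertilisers themselves sorted into mid-season canopy groups — a form of selection on an intermediate. The unconditioned pooled rates give the total causal effect.
The causal difference is the pooled difference: 0.461 − 0.284 = +0.177.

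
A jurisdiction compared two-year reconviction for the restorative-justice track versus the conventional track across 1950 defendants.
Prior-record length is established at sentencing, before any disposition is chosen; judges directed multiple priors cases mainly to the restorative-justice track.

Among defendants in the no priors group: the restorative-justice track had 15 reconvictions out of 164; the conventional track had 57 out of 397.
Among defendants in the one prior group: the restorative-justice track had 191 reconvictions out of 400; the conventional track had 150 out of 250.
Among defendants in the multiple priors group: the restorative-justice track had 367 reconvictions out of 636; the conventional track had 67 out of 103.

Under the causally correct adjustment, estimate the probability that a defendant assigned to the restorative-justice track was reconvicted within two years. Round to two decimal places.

Here prior-record length is a common cause — it drives both which disposition a case falls under and the outcome. The crude comparison mixes populations; the stratum-specific rates are the causally relevant ones.
Standardising the restorative-justice track to the population prior-record length mix: 0.288·15/164 + 0.333·191/400 + 0.379·367/636 = 0.404.

0.40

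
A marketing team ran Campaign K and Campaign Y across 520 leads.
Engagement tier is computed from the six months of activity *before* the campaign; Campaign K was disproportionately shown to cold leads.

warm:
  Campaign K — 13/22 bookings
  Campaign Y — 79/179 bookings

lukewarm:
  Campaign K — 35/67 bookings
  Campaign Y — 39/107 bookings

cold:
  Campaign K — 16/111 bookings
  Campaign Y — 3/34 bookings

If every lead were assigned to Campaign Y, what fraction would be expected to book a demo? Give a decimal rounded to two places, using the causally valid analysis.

Nothing the campaign does changes engagement tier; the imbalance is an allocation artefact. With engagement tier also predicting the outcome, the pooled figure is confounded, and the within-stratum comparison is the causal one.
Standardising Campaign Y to the population engagement tier mix: 0.387·79/179 + 0.335·39/107 + 0.279·3/34 = 0.317.

0.32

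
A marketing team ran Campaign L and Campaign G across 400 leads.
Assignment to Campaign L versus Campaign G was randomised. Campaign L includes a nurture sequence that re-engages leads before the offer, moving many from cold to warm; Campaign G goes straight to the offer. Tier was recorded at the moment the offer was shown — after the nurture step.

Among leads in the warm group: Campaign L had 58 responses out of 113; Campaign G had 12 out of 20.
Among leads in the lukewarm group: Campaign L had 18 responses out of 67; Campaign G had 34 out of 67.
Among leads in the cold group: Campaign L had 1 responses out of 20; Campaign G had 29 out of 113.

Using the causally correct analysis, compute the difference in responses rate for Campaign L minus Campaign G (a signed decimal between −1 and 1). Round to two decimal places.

The distribution of engagement tier is itself part of what the campaign does — it is an intermediate outcome. Holding it fixed would remove that part of the effect; the total effect is the pooled difference.
The causal difference is the pooled difference: 0.385 − 0.375 = +0.010.

+0.01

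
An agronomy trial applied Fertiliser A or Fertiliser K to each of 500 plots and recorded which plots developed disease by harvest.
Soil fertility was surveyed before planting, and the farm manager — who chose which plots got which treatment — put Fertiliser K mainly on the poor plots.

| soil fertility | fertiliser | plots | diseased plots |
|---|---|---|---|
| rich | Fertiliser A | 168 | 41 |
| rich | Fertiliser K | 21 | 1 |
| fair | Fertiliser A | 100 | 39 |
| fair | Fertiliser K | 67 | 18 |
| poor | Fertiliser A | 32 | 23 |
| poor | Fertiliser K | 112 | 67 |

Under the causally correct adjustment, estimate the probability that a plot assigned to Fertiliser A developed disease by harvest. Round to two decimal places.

0.43

The stratified and pooled comparisons disagree (Fertiliser K wins within each soil fertility; Fertiliser A wins overall), so the answer turns on the causal role of soil fertility.
The imbalance in soil fertility arose from how plots were allocated, not from anything the fertiliser did; and soil fertility independently affects the outcome. The pooled gap is confounded — condition on soil fertility.
Standardising Fertiliser A to the population soil fertility mix: 0.378·41/168 + 0.334·39/100 + 0.288·23/32 = 0.430.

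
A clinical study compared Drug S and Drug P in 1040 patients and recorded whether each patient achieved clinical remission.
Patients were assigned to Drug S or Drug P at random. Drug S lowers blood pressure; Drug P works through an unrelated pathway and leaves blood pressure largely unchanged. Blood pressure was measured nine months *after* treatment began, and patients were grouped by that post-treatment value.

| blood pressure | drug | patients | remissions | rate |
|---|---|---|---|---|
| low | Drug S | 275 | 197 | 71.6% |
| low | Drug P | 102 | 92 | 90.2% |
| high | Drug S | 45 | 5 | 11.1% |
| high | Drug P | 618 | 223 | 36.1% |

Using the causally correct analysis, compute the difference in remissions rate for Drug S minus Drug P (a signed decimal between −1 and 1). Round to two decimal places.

+0.19

The blood pressure-specific comparison favours Drug P throughout, but the pooled figures favour Drug S. The question is whether to condition on blood pressure.
Because the drug influences blood pressure, blood pressure is a post-treatment mediator, not a confounder. Stratifying on it would bias the estimate; the causal effect is the crude pooled difference.
The causal difference is the pooled difference: 0.631 − 0.438 = +0.194.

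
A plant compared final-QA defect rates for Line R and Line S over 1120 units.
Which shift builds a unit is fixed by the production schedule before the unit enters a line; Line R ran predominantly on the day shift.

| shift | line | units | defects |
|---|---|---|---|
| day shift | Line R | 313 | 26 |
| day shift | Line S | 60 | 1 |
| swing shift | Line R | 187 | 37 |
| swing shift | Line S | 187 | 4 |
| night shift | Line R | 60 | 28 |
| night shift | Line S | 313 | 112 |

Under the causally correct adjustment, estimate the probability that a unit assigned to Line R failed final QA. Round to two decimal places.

Nothing the line does changes shift; the imbalance is an allocation artefact. With shift also predicting the outcome, the pooled figure is confounded, and the within-stratum comparison is the causal one.
Standardising Line R to the population shift mix: 0.333·26/313 + 0.334·37/187 + 0.333·28/60 = 0.249.

0.25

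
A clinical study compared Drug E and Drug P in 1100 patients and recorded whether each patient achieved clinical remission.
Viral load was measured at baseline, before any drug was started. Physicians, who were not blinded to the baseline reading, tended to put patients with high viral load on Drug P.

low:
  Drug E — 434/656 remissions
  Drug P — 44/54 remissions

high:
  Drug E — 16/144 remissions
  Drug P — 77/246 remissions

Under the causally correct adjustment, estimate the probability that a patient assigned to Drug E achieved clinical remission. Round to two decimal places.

The viral load-specific comparison favours Drug P throughout, but the pooled figures favour Drug E. The question is whether to condition on viral load.
The imbalance in viral load arose from how patients were allocated, not from anything the drug did; and viral load independently affects the outcome. The pooled gap is confounded — condition on viral load.
Standardising Drug E to the population viral load mix: 0.645·434/656 + 0.355·16/144 = 0.466.

0.47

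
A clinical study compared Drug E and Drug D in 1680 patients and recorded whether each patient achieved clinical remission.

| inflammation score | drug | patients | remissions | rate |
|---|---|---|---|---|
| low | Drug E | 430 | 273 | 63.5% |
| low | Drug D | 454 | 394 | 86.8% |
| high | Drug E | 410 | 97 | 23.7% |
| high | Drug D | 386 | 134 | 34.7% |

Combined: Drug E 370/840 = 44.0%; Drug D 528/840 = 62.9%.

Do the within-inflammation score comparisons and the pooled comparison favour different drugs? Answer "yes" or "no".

no

Within each inflammation score level (low 63.5% vs 86.8%; high 23.7% vs 34.7%), Drug D has the higher rate every time. Pooled: 44.0% vs 62.9% — Drug D has the higher rate overall. They agree.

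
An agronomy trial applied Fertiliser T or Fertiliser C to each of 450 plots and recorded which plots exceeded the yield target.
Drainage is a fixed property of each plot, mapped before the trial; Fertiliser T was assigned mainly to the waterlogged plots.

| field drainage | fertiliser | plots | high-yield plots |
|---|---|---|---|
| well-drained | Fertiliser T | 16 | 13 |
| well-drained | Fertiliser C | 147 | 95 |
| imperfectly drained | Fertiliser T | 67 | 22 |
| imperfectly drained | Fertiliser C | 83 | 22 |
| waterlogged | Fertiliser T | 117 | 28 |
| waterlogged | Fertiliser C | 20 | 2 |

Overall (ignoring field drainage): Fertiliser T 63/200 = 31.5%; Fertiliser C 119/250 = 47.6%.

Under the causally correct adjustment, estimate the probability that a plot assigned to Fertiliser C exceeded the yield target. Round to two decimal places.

0.35

Since field drainage is a pre-existing factor (not a product of the fertiliser) and it affects the outcome on its own, it is a confounder. The stratified rates, not the pooled rate, identify the causal effect.
Standardising Fertiliser C to the population field drainage mix: 0.362·95/147 + 0.333·22/83 + 0.304·2/20 = 0.353.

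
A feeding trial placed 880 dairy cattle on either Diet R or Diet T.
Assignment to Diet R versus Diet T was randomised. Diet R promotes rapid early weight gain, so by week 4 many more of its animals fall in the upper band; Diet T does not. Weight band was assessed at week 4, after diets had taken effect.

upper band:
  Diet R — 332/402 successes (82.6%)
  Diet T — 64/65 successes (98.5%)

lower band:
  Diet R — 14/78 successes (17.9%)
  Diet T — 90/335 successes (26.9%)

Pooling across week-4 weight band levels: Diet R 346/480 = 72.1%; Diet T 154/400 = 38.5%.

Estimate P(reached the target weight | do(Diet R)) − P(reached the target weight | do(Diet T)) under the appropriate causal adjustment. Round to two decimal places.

The stratified and pooled comparisons disagree (Diet T wins within each week-4 weight band; Diet R wins overall), so the answer turns on the causal role of week-4 weight band.
Week-4 weight band here is a post-treatment variable shaped by the diet; conditioning on it would introduce bias rather than remove it. The overall comparison is the causal one.
The causal difference is the pooled difference: 0.721 − 0.385 = +0.336.

+0.34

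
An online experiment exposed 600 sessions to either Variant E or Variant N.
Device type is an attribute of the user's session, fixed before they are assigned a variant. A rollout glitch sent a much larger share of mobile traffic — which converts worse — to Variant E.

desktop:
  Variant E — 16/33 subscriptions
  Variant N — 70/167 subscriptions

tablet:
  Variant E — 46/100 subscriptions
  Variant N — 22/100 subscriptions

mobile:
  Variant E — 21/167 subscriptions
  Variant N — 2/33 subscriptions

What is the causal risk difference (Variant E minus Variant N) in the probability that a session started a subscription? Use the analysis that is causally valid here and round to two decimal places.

Variant E is higher inside every device type stratum but Variant N is higher in aggregate. Whether to stratify depends on how device type relates to the variant.
Since device type is a pre-existing factor (not a product of the variant) and it affects the outcome on its own, it is a confounder. The stratified rates, not the pooled rate, identify the causal effect.
Adjusting over the population distribution of device type: 0.333·(0.485−0.419) + 0.333·(0.460−0.220) + 0.333·(0.126−0.061) = +0.124.

+0.12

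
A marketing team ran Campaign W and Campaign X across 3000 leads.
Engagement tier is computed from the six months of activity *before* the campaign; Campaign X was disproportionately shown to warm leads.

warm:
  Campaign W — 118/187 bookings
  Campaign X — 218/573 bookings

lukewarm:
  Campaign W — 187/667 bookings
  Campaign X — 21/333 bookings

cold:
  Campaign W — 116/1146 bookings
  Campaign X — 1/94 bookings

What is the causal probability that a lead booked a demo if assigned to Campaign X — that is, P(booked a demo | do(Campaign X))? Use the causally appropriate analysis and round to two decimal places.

The engagement tier-specific comparison favours Campaign W throughout, but the pooled figures favour Campaign X. The question is whether to condition on engagement tier.
The imbalance in engagement tier arose from how leads were allocated, not from anything the campaign did; and engagement tier independently affects the outcome. The pooled gap is confounded — condition on engagement tier.
Standardising Campaign X to the population engagement tier mix: 0.253·218/573 + 0.333·21/333 + 0.413·1/94 = 0.122.

0.12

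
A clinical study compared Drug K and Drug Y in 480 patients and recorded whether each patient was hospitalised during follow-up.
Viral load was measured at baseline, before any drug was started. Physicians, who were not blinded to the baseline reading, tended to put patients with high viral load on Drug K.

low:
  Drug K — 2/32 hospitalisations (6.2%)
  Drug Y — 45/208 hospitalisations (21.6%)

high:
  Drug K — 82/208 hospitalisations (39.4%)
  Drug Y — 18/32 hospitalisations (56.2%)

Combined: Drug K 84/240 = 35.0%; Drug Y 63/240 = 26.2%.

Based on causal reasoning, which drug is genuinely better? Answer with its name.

Drug K

The stratified and pooled comparisons disagree (Drug K wins within each viral load; Drug Y wins overall), so the answer turns on the causal role of viral load.
Here viral load is a common cause — it drives both which drug a case falls under and the outcome. The crude comparison mixes populations; the stratum-specific rates are the causally relevant ones.
Within each level — low: 6.2% vs 21.6%; high: 39.4% vs 56.2% — Drug K is lower every time.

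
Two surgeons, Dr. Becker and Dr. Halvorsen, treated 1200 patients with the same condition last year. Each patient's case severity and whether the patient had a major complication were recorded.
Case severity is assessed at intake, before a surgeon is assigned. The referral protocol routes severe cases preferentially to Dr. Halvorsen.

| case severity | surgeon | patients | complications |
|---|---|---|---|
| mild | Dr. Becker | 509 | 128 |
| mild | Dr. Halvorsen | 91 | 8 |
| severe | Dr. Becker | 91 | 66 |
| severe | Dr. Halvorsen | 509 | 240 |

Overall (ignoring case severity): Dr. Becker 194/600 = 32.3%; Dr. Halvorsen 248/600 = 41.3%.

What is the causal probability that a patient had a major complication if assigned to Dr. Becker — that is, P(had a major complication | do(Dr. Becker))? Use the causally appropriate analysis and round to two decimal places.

0.49

Dr. Halvorsen is lower inside every case severity stratum but Dr. Becker is lower in aggregate. Whether to stratify depends on how case severity relates to the surgeon.
Since case severity is a pre-existing factor (not a product of the surgeon) and it affects the outcome on its own, it is a confounder. The stratified rates, not the pooled rate, identify the causal effect.
Standardising Dr. Becker to the population case severity mix: 0.500·128/509 + 0.500·66/91 = 0.488.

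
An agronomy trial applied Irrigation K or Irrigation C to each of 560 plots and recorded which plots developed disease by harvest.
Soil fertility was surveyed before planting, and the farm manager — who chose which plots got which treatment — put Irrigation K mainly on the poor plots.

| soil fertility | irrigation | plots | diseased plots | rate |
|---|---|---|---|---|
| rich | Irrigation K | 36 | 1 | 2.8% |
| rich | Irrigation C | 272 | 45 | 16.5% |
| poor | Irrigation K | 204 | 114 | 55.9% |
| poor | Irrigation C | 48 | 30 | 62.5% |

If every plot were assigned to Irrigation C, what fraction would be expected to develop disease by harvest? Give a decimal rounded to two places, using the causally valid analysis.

Soil fertility is set before the irrigation has any effect — it is not caused by the irrigation — and it independently drives the outcome. That makes it a confounder, so the causal comparison is within soil fertility levels.
Standardising Irrigation C to the population soil fertility mix: 0.550·45/272 + 0.450·30/48 = 0.372.

0.37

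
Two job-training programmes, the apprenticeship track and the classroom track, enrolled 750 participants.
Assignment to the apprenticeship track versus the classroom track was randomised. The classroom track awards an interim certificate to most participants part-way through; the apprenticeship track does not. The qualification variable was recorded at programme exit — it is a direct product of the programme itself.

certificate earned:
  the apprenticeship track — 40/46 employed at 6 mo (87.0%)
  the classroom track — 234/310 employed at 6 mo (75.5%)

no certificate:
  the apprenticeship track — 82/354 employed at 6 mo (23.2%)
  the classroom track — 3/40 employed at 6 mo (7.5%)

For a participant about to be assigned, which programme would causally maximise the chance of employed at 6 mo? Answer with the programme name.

the classroom track

Because the programme influences qualification attained during the programme, qualification attained during the programme is a post-treatment mediator, not a confounder. Stratifying on it would bias the estimate; the causal effect is the crude pooled difference.
Pooled: the apprenticeship track 30.5% vs the classroom track 67.7%; the classroom track is higher overall.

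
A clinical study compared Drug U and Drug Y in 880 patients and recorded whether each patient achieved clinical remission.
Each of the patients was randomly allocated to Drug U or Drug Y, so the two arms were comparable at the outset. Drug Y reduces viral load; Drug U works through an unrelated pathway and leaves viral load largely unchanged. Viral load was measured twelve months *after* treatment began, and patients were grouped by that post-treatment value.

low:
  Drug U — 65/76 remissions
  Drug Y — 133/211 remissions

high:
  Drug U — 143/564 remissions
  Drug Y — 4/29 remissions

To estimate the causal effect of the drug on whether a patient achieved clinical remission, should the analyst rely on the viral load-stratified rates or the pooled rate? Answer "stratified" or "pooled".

Stratifying would compare drugs among patients the drugs themselves sorted into viral load groups — a form of selection on an intermediate. The unconditioned pooled rates give the total causal effect.
Pooled: Drug U 32.5% vs Drug Y 57.1%; Drug Y is higher overall.

pooled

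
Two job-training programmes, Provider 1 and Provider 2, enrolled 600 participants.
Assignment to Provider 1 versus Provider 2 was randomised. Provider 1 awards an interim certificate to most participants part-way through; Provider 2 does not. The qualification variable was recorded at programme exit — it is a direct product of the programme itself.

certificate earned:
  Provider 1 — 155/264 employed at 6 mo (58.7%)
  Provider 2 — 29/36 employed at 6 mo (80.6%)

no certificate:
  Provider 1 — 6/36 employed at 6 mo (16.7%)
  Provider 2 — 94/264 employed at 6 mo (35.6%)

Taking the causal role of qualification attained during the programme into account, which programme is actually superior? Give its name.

Because the programme influences qualification attained during the programme, qualification attained during the programme is a post-treatment mediator, not a confounder. Stratifying on it would bias the estimate; the causal effect is the crude pooled difference.
Pooled: Provider 1 53.7% vs Provider 2 41.0%; Provider 1 is higher overall.

Provider 1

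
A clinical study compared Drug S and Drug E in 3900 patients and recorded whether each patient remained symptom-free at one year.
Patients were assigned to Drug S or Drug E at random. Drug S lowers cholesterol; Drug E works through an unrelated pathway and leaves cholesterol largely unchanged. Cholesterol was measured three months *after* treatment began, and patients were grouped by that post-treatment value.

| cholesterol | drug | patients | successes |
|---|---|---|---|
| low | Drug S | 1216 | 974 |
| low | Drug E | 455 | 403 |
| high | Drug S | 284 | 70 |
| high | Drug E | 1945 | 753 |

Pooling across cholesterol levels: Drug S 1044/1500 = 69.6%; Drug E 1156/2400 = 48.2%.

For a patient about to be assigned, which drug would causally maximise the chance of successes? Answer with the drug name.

Cholesterol here is a post-treatment variable shaped by the drug; conditioning on it would introduce bias rather than remove it. The overall comparison is the causal one.
Pooled: Drug S 69.6% vs Drug E 48.2%; Drug S is higher overall.

Drug S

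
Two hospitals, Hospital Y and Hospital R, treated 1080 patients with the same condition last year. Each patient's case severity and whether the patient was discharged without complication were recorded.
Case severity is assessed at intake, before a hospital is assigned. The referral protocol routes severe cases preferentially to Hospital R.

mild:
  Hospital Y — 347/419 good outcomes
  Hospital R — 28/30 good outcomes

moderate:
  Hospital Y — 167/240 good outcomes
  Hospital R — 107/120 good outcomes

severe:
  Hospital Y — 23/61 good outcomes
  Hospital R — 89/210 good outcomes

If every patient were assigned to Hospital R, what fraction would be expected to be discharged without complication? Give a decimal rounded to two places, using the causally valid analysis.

Since case severity is a pre-existing factor (not a product of the hospital) and it affects the outcome on its own, it is a confounder. The stratified rates, not the pooled rate, identify the causal effect.
Standardising Hospital R to the population case severity mix: 0.416·28/30 + 0.333·107/120 + 0.251·89/210 = 0.792.

0.79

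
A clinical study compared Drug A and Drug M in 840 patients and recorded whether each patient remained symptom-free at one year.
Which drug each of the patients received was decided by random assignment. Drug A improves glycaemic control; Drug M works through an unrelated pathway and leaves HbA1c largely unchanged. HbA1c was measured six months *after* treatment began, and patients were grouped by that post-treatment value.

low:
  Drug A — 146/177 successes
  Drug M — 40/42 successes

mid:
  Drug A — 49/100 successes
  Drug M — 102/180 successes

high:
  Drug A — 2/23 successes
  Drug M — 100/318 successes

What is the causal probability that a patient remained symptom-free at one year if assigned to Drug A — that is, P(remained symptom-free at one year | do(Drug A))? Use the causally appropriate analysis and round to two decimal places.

0.66

Within every HbA1c level Drug M has the higher rate, yet pooled Drug A does — Simpson's reversal.
Because the drug influences HbA1c, HbA1c is a post-treatment mediator, not a confounder. Stratifying on it would bias the estimate; the causal effect is the crude pooled difference.
So P(outcome | do(Drug A)) is just the pooled rate for Drug A: 197/300 = 0.657.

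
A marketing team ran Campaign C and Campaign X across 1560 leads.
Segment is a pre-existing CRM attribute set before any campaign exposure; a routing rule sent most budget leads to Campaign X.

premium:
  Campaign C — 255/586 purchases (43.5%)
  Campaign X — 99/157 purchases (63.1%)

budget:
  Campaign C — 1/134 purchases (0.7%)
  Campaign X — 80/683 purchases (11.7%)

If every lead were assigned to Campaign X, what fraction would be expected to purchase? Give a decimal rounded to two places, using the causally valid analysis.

Within every customer segment level Campaign X has the higher rate, yet pooled Campaign C does — Simpson's reversal.
Customer segment differs across campaigns for reasons unrelated to any effect of the campaign itself, and it separately predicts the outcome — a classic confounder. We must compare within customer segment levels.
Standardising Campaign X to the population customer segment mix: 0.476·99/157 + 0.524·80/683 = 0.362.

0.36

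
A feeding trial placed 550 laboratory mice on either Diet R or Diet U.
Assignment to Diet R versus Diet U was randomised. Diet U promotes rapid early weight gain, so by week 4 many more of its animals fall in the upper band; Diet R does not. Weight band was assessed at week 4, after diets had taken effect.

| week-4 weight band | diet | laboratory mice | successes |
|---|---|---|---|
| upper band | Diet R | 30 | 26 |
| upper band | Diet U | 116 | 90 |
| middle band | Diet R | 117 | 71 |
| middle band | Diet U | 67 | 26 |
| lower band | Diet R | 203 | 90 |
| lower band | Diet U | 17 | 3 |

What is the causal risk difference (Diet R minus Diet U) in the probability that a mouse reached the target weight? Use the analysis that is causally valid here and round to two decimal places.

-0.06

Within every week-4 weight band level Diet R has the higher rate, yet pooled Diet U does — Simpson's reversal.
Week-4 weight band is downstream of the diet. One should not condition on a consequence of treatment, so the overall rates are the right comparison.
The causal difference is the pooled difference: 0.534 − 0.595 = -0.061.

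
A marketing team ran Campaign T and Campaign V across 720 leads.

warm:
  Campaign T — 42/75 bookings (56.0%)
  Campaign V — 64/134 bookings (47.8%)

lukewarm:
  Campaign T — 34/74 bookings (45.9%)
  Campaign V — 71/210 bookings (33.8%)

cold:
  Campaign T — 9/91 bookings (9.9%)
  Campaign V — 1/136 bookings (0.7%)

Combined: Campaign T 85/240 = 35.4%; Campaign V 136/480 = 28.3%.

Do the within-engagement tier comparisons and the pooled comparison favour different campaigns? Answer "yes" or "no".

no

Within each engagement tier level (warm 56.0% vs 47.8%; lukewarm 45.9% vs 33.8%; cold 9.9% vs 0.7%), Campaign T has the higher rate every time. Pooled: 35.4% vs 28.3% — Campaign T has the higher rate overall. They agree.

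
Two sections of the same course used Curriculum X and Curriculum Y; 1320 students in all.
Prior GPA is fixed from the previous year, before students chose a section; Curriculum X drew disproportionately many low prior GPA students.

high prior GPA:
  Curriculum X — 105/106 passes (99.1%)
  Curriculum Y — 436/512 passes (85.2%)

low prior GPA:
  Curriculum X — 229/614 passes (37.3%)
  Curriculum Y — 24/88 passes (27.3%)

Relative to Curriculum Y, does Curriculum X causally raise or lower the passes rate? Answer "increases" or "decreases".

Within every prior GPA band level Curriculum X has the higher rate, yet pooled Curriculum Y does — Simpson's reversal.
Prior GPA band is set before the teaching method has any effect — it is not caused by the teaching method — and it independently drives the outcome. That makes it a confounder, so the causal comparison is within prior GPA band levels.
Within each level — high prior GPA: 99.1% vs 85.2%; low prior GPA: 37.3% vs 27.3% — Curriculum X is higher every time.

increases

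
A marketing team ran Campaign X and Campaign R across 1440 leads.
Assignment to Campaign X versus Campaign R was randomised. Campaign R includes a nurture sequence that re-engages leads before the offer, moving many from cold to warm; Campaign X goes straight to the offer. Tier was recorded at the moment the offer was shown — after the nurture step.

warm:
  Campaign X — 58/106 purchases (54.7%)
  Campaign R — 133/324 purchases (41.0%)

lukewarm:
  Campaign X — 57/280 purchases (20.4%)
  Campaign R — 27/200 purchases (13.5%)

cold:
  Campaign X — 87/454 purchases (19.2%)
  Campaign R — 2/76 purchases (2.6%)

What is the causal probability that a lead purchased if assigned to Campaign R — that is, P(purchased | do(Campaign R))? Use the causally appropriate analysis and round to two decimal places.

Engagement tier is downstream of the campaign. One should not condition on a consequence of treatment, so the overall rates are the right comparison.
So P(outcome | do(Campaign R)) is just the pooled rate for Campaign R: 162/600 = 0.270.

0.27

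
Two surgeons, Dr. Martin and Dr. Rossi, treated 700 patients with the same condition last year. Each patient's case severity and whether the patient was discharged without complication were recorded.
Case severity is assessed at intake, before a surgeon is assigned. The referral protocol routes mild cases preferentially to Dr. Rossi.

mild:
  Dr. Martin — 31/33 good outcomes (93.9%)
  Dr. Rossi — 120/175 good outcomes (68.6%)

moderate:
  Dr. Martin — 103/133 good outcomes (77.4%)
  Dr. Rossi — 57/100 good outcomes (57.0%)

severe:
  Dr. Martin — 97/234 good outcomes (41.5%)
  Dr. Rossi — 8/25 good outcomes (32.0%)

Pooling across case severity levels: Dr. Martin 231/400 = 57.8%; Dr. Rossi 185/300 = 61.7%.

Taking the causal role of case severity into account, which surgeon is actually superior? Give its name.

Dr. Martin is higher inside every case severity stratum but Dr. Rossi is higher in aggregate. Whether to stratify depends on how case severity relates to the surgeon.
Here case severity is a common cause — it drives both which surgeon a case falls under and the outcome. The crude comparison mixes populations; the stratum-specific rates are the causally relevant ones.
Within each level — mild: 93.9% vs 68.6%; moderate: 77.4% vs 57.0%; severe: 41.5% vs 32.0% — Dr. Martin is higher every time.

Dr. Martin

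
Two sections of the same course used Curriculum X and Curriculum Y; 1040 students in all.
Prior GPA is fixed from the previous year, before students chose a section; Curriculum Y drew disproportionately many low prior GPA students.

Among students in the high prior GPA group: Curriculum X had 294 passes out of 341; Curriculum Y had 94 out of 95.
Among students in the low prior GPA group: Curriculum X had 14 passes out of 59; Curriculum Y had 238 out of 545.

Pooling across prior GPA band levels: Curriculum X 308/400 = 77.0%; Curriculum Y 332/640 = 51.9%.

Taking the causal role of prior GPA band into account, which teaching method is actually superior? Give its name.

Since prior GPA band is a pre-existing factor (not a product of the teaching method) and it affects the outcome on its own, it is a confounder. The stratified rates, not the pooled rate, identify the causal effect.
Within each level — high prior GPA: 86.2% vs 98.9%; low prior GPA: 23.7% vs 43.7% — Curriculum Y is higher every time.

Curriculum Y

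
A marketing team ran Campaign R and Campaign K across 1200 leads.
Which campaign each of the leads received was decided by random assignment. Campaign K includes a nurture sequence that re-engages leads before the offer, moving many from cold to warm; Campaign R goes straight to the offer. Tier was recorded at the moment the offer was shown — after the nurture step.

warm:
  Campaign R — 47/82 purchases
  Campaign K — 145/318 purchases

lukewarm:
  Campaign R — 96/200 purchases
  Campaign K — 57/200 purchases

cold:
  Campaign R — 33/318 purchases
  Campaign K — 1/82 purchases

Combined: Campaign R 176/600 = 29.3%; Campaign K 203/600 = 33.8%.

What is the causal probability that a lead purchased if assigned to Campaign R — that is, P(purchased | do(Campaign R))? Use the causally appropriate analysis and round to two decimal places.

Because the campaign influences engagement tier, engagement tier is a post-treatment mediator, not a confounder. Stratifying on it would bias the estimate; the causal effect is the crude pooled difference.
So P(outcome | do(Campaign R)) is just the pooled rate for Campaign R: 176/600 = 0.293.

0.29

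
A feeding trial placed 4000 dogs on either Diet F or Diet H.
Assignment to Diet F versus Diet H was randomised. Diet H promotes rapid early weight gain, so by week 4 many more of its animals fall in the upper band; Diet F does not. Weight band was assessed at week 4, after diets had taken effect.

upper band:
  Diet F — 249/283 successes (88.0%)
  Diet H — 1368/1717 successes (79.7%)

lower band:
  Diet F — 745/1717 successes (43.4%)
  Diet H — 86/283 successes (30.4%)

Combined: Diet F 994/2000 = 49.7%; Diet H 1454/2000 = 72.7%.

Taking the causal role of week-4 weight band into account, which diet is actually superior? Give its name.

Diet H

Within every week-4 weight band level Diet F has the higher rate, yet pooled Diet H does — Simpson's reversal.
Week-4 weight band lies on the pathway diet → week-4 weight band → outcome, so adjusting for it blocks the indirect effect. For the total causal effect of diet, use the unadjusted pooled rates.
Pooled: Diet F 49.7% vs Diet H 72.7%; Diet H is higher overall.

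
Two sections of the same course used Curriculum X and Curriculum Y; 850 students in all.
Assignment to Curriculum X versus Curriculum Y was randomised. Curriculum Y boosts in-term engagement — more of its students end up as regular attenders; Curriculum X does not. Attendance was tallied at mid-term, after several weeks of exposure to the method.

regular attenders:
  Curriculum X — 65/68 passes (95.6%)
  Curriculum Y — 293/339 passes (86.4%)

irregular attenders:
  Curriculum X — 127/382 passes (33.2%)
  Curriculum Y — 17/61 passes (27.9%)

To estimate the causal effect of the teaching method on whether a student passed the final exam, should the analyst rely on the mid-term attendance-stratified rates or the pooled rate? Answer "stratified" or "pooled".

The stratified and pooled comparisons disagree (Curriculum X wins within each mid-term attendance; Curriculum Y wins overall), so the answer turns on the causal role of mid-term attendance.
Stratifying would compare teaching methods among students the teaching methods themselves sorted into mid-term attendance groups — a form of selection on an intermediate. The unconditioned pooled rates give the total causal effect.
Pooled: Curriculum X 42.7% vs Curriculum Y 77.5%; Curriculum Y is higher overall.

pooled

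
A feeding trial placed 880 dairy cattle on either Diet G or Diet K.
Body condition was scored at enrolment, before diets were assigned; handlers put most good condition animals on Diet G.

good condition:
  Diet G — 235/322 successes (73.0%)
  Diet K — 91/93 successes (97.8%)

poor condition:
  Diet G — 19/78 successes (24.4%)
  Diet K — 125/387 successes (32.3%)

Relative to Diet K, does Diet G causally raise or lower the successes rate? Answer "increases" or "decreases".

decreases

Within every starting body condition level Diet K has the higher rate, yet pooled Diet G does — Simpson's reversal.
The imbalance in starting body condition arose from how dairy cattle were allocated, not from anything the diet did; and starting body condition independently affects the outcome. The pooled gap is confounded — condition on starting body condition.
Within each level — good condition: 73.0% vs 97.8%; poor condition: 24.4% vs 32.3% — Diet K is higher every time.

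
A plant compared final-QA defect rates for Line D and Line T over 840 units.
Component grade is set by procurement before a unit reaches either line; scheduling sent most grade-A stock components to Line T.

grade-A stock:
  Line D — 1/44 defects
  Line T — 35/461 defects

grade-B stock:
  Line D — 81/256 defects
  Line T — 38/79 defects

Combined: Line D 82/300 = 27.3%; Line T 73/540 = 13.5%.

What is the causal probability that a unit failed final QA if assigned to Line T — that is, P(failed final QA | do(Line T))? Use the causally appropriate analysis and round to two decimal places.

0.24

Here component grade is a common cause — it drives both which line a case falls under and the outcome. The crude comparison mixes populations; the stratum-specific rates are the causally relevant ones.
Standardising Line T to the population component grade mix: 0.601·35/461 + 0.399·38/79 = 0.237.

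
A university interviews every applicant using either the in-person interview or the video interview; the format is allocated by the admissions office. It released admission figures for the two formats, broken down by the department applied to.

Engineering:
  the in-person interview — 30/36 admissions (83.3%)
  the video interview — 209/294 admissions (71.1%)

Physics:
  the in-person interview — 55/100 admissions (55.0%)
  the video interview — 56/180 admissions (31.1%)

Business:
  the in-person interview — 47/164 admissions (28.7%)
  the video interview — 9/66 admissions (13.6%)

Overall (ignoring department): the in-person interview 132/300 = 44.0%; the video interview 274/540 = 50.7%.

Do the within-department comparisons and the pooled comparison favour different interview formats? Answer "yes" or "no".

yes

Within each department level (Engineering 83.3% vs 71.1%; Physics 55.0% vs 31.1%; Business 28.7% vs 13.6%), the in-person interview has the higher rate every time. Pooled: 44.0% vs 50.7% — the video interview has the higher rate overall. The two comparisons disagree.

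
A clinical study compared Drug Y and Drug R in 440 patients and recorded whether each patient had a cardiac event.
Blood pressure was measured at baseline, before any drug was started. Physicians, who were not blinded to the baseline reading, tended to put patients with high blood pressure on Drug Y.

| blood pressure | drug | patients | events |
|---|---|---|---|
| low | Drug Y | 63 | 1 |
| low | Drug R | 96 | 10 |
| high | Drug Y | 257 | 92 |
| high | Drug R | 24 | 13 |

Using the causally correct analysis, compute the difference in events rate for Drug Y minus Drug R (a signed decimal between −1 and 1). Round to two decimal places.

Drug Y is lower inside every blood pressure stratum but Drug R is lower in aggregate. Whether to stratify depends on how blood pressure relates to the drug.
The imbalance in blood pressure arose from how patients were allocated, not from anything the drug did; and blood pressure independently affects the outcome. The pooled gap is confounded — condition on blood pressure.
Adjusting over the population distribution of blood pressure: 0.361·(0.016−0.104) + 0.639·(0.358−0.542) = -0.149.

-0.15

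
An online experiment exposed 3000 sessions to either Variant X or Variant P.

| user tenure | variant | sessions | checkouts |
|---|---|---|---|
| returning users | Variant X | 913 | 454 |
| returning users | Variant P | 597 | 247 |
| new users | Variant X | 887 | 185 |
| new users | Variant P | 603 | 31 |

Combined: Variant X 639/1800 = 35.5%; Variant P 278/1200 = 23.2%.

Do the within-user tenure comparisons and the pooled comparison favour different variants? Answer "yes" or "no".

no

Within each user tenure level (returning users 49.7% vs 41.4%; new users 20.9% vs 5.1%), Variant X has the higher rate every time. Pooled: 35.5% vs 23.2% — Variant X has the higher rate overall. They agree.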